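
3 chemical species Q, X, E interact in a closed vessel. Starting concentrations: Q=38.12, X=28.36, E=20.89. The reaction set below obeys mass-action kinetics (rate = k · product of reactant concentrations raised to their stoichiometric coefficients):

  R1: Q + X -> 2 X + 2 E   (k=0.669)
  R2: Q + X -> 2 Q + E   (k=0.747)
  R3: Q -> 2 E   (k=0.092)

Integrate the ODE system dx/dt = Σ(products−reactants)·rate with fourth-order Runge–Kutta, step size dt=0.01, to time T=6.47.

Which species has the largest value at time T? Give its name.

RK4 with dt=0.01: 647 steps to T=6.47. Trajectory (selected grid times):
t=0.00: Q=38.12 X=28.36 E=20.89
t=0.72: Q=61.55 X=1.29 E=751.87
t=1.44: Q=58.78 X=0.04 E=793.12
t=2.16: Q=55.06 X=0.00 E=801.77
t=2.88: Q=51.53 X=0.00 E=808.87
t=3.59: Q=48.27 X=0.00 E=815.39
t=4.31: Q=45.18 X=0.00 E=821.58
t=5.03: Q=42.28 X=0.00 E=827.37
t=5.75: Q=39.57 X=0.00 E=832.79
t=6.47: Q=37.04 X=0.00 E=837.86
At T=6.47: Q=37.04 X=0.00 E=837.86; the largest is E.

Dominant species at T: E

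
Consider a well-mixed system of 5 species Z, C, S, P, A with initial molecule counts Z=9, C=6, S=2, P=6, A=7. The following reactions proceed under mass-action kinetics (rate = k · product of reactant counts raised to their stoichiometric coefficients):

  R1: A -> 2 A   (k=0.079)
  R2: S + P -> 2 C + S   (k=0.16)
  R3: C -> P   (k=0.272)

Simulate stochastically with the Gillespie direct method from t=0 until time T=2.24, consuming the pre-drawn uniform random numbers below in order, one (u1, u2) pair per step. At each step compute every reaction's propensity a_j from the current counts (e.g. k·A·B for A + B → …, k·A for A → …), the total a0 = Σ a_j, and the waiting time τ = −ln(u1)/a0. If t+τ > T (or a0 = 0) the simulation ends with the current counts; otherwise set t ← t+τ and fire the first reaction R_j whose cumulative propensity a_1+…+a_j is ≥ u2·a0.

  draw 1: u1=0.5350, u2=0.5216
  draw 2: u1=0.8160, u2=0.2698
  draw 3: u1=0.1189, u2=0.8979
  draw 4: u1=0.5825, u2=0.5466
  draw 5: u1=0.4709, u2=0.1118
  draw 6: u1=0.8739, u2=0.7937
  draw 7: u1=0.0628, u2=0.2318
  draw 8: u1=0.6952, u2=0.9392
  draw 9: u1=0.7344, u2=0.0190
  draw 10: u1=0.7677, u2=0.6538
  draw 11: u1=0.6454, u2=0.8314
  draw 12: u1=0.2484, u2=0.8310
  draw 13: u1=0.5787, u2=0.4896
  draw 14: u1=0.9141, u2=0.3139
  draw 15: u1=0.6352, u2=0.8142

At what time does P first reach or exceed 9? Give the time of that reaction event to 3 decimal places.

Threshold first reached at t = 1.825

t=0.000: Z=9 C=6 S=2 P=6 A=7
Draw 1: a1=0.553, a2=1.920, a3=1.632, a0=4.105; τ=−ln(0.5350)/4.105=0.152 → t=0.152; u2·a0=0.5216·4.105=2.141; a1=0.553 < 2.141 ≤ a1+a2=2.473 → R2 fires; Z=9 C=8 S=2 P=5 A=7
Draw 2: a1=0.553, a2=1.600, a3=2.176, a0=4.329; τ=−ln(0.8160)/4.329=0.047 → t=0.199; u2·a0=0.2698·4.329=1.168; a1=0.553 < 1.168 ≤ a1+a2=2.153 → R2 fires; Z=9 C=10 S=2 P=4 A=7
Draw 3: a1=0.553, a2=1.280, a3=2.720, a0=4.553; τ=−ln(0.1189)/4.553=0.468 → t=0.667; u2·a0=0.8979·4.553=4.088; a1+a2=1.833 < 4.088 ≤ a1+…+a3=4.553 → R3 fires; Z=9 C=9 S=2 P=5 A=7
Draw 4: a1=0.553, a2=1.600, a3=2.448, a0=4.601; τ=−ln(0.5825)/4.601=0.117 → t=0.785; u2·a0=0.5466·4.601=2.515; a1+a2=2.153 < 2.515 ≤ a1+…+a3=4.601 → R3 fires; Z=9 C=8 S=2 P=6 A=7
Draw 5: a1=0.553, a2=1.920, a3=2.176, a0=4.649; τ=−ln(0.4709)/4.649=0.162 → t=0.947; u2·a0=0.1118·4.649=0.520 ≤ a1=0.553 → R1 fires; Z=9 C=8 S=2 P=6 A=8
Draw 6: a1=0.632, a2=1.920, a3=2.176, a0=4.728; τ=−ln(0.8739)/4.728=0.029 → t=0.975; u2·a0=0.7937·4.728=3.753; a1+a2=2.552 < 3.753 ≤ a1+…+a3=4.728 → R3 fires; Z=9 C=7 S=2 P=7 A=8
Draw 7: a1=0.632, a2=2.240, a3=1.904, a0=4.776; τ=−ln(0.0628)/4.776=0.580 → t=1.555; u2·a0=0.2318·4.776=1.107; a1=0.632 < 1.107 ≤ a1+a2=2.872 → R2 fires; Z=9 C=9 S=2 P=6 A=8
Draw 8: a1=0.632, a2=1.920, a3=2.448, a0=5.000; τ=−ln(0.6952)/5.000=0.073 → t=1.627; u2·a0=0.9392·5.000=4.696; a1+a2=2.552 < 4.696 ≤ a1+…+a3=5.000 → R3 fires; Z=9 C=8 S=2 P=7 A=8
Draw 9: a1=0.632, a2=2.240, a3=2.176, a0=5.048; τ=−ln(0.7344)/5.048=0.061 → t=1.688; u2·a0=0.0190·5.048=0.096 ≤ a1=0.632 → R1 fires; Z=9 C=8 S=2 P=7 A=9
Draw 10: a1=0.711, a2=2.240, a3=2.176, a0=5.127; τ=−ln(0.7677)/5.127=0.052 → t=1.740; u2·a0=0.6538·5.127=3.352; a1+a2=2.951 < 3.352 ≤ a1+…+a3=5.127 → R3 fires; Z=9 C=7 S=2 P=8 A=9
Draw 11: a1=0.711, a2=2.560, a3=1.904, a0=5.175; τ=−ln(0.6454)/5.175=0.085 → t=1.825; u2·a0=0.8314·5.175=4.302; a1+a2=3.271 < 4.302 ≤ a1+…+a3=5.175 → R3 fires; Z=9 C=6 S=2 P=9 A=9
Draw 12: a1=0.711, a2=2.880, a3=1.632, a0=5.223; τ=−ln(0.2484)/5.223=0.267 → t=2.091; u2·a0=0.8310·5.223=4.340; a1+a2=3.591 < 4.340 ≤ a1+…+a3=5.223 → R3 fires; Z=9 C=5 S=2 P=10 A=9
Draw 13: a1=0.711, a2=3.200, a3=1.360, a0=5.271; τ=−ln(0.5787)/5.271=0.104 → t=2.195; u2·a0=0.4896·5.271=2.581; a1=0.711 < 2.581 ≤ a1+a2=3.911 → R2 fires; Z=9 C=7 S=2 P=9 A=9
Draw 14: a1=0.711, a2=2.880, a3=1.904, a0=5.495; τ=−ln(0.9141)/5.495=0.016 → t=2.211; u2·a0=0.3139·5.495=1.725; a1=0.711 < 1.725 ≤ a1+a2=3.591 → R2 fires; Z=9 C=9 S=2 P=8 A=9
Draw 15: a1=0.711, a2=2.560, a3=2.448, a0=5.719; τ=−ln(0.6352)/5.719=0.079 → t=2.291 > T=2.24: stop.
P first becomes ≥ 9 when it reaches 9 at the event at t=1.825.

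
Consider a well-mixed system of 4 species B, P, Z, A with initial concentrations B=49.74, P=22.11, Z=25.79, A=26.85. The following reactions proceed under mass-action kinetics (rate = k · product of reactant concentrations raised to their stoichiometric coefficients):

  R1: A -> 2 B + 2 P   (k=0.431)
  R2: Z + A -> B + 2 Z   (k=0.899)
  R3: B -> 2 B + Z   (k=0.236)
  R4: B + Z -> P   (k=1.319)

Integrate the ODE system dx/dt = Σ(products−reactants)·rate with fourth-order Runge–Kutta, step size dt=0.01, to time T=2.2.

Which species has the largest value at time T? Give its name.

Dominant species at T: P

RK4 with dt=0.01: 220 steps to T=2.2. Trajectory (selected grid times):
t=0.00: B=49.74 P=22.11 Z=25.79 A=26.85
t=0.24: B=27.06 P=66.53 Z=0.30 A=10.98
t=0.49: B=29.18 P=71.01 Z=0.23 A=9.32
t=0.73: B=30.95 P=74.93 Z=0.22 A=8.01
t=0.98: B=32.54 P=78.77 Z=0.21 A=6.85
t=1.22: B=33.86 P=82.26 Z=0.20 A=5.91
t=1.47: B=35.03 P=85.73 Z=0.20 A=5.07
t=1.71: B=36.00 P=88.92 Z=0.20 A=4.38
t=1.96: B=36.88 P=92.13 Z=0.19 A=3.77
t=2.20: B=37.60 P=95.11 Z=0.19 A=3.26
At T=2.2: B=37.60 P=95.11 Z=0.19 A=3.26; the largest is P.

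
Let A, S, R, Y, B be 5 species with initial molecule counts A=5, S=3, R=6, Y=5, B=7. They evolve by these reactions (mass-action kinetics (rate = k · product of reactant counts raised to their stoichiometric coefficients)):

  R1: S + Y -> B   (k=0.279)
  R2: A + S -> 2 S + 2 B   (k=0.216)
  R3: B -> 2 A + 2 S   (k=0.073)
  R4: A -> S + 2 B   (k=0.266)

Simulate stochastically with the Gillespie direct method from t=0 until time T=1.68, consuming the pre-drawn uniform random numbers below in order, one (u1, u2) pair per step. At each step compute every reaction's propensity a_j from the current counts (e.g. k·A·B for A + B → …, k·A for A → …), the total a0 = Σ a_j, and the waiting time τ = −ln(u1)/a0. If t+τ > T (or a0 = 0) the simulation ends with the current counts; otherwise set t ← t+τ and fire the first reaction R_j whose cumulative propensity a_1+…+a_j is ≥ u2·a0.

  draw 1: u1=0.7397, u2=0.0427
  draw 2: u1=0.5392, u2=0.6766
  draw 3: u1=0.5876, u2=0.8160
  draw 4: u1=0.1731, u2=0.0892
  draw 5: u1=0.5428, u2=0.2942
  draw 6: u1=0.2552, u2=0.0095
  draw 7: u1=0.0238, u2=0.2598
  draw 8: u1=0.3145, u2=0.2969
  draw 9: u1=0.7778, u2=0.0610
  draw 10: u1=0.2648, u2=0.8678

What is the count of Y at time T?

t=0.000: A=5 S=3 R=6 Y=5 B=7
Draw 1: a1=4.185, a2=3.240, a3=0.511, a4=1.330, a0=9.266; τ=−ln(0.7397)/9.266=0.033 → t=0.033; u2·a0=0.0427·9.266=0.396 ≤ a1=4.185 → R1 fires; A=5 S=2 R=6 Y=4 B=8
Draw 2: a1=2.232, a2=2.160, a3=0.584, a4=1.330, a0=6.306; τ=−ln(0.5392)/6.306=0.098 → t=0.130; u2·a0=0.6766·6.306=4.267; a1=2.232 < 4.267 ≤ a1+a2=4.392 → R2 fires; A=4 S=3 R=6 Y=4 B=10
Draw 3: a1=3.348, a2=2.592, a3=0.730, a4=1.064, a0=7.734; τ=−ln(0.5876)/7.734=0.069 → t=0.199; u2·a0=0.8160·7.734=6.311; a1+a2=5.940 < 6.311 ≤ a1+…+a3=6.670 → R3 fires; A=6 S=5 R=6 Y=4 B=9
Draw 4: a1=5.580, a2=6.480, a3=0.657, a4=1.596, a0=14.313; τ=−ln(0.1731)/14.313=0.123 → t=0.322; u2·a0=0.0892·14.313=1.277 ≤ a1=5.580 → R1 fires; A=6 S=4 R=6 Y=3 B=10
Draw 5: a1=3.348, a2=5.184, a3=0.730, a4=1.596, a0=10.858; τ=−ln(0.5428)/10.858=0.056 → t=0.378; u2·a0=0.2942·10.858=3.194 ≤ a1=3.348 → R1 fires; A=6 S=3 R=6 Y=2 B=11
Draw 6: a1=1.674, a2=3.888, a3=0.803, a4=1.596, a0=7.961; τ=−ln(0.2552)/7.961=0.172 → t=0.550; u2·a0=0.0095·7.961=0.076 ≤ a1=1.674 → R1 fires; A=6 S=2 R=6 Y=1 B=12
Draw 7: a1=0.558, a2=2.592, a3=0.876, a4=1.596, a0=5.622; τ=−ln(0.0238)/5.622=0.665 → t=1.214; u2·a0=0.2598·5.622=1.461; a1=0.558 < 1.461 ≤ a1+a2=3.150 → R2 fires; A=5 S=3 R=6 Y=1 B=14
Draw 8: a1=0.837, a2=3.240, a3=1.022, a4=1.330, a0=6.429; τ=−ln(0.3145)/6.429=0.180 → t=1.394; u2·a0=0.2969·6.429=1.909; a1=0.837 < 1.909 ≤ a1+a2=4.077 → R2 fires; A=4 S=4 R=6 Y=1 B=16
Draw 9: a1=1.116, a2=3.456, a3=1.168, a4=1.064, a0=6.804; τ=−ln(0.7778)/6.804=0.037 → t=1.431; u2·a0=0.0610·6.804=0.415 ≤ a1=1.116 → R1 fires; A=4 S=3 R=6 Y=0 B=17
Draw 10: a1=0.000, a2=2.592, a3=1.241, a4=1.064, a0=4.897; τ=−ln(0.2648)/4.897=0.271 → t=1.703 > T=1.68: stop.
Read off Y at T=1.68: 0

Y at T = 0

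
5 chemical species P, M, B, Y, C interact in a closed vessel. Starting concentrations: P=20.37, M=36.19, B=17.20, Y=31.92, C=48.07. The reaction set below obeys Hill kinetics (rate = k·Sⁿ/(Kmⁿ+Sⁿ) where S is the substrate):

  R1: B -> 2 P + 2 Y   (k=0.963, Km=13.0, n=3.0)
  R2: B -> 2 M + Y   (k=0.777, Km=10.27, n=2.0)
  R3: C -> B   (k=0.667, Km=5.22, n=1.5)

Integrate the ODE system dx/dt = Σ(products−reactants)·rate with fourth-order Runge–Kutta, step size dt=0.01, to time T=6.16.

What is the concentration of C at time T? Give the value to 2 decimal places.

C at T = 44.11

RK4 with dt=0.01: 616 steps to T=6.16. Trajectory (selected grid times):
t=0.00: P=20.37 M=36.19 B=17.20 Y=31.92 C=48.07
t=0.68: P=21.27 M=36.96 B=16.80 Y=33.21 C=47.63
t=1.37: P=22.17 M=37.74 B=16.41 Y=34.50 C=47.19
t=2.05: P=23.04 M=38.49 B=16.03 Y=35.74 C=46.75
t=2.74: P=23.89 M=39.25 B=15.67 Y=36.97 C=46.31
t=3.42: P=24.72 M=39.98 B=15.33 Y=38.16 C=45.87
t=4.11: P=25.53 M=40.72 B=15.00 Y=39.35 C=45.43
t=4.79: P=26.32 M=41.43 B=14.69 Y=40.49 C=44.99
t=5.48: P=27.09 M=42.15 B=14.38 Y=41.62 C=44.55
t=6.16: P=27.83 M=42.84 B=14.10 Y=42.71 C=44.11
Read off C at T=6.16: 44.11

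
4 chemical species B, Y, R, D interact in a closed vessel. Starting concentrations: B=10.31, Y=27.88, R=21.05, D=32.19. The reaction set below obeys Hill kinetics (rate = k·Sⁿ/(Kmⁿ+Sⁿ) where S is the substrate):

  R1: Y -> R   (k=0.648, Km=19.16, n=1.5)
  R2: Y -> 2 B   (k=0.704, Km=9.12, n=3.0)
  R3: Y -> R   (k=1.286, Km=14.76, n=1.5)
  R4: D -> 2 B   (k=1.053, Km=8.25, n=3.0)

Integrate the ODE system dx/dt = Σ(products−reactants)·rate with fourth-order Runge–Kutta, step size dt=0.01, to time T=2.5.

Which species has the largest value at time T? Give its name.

Dominant species at T: D

RK4 with dt=0.01: 250 steps to T=2.5. Trajectory (selected grid times):
t=0.00: B=10.31 Y=27.88 R=21.05 D=32.19
t=0.28: B=11.27 Y=27.32 R=21.42 D=31.90
t=0.56: B=12.23 Y=26.76 R=21.79 D=31.61
t=0.83: B=13.15 Y=26.22 R=22.15 D=31.33
t=1.11: B=14.11 Y=25.67 R=22.51 D=31.04
t=1.39: B=15.07 Y=25.12 R=22.87 D=30.75
t=1.67: B=16.02 Y=24.58 R=23.22 D=30.46
t=1.94: B=16.94 Y=24.06 R=23.56 D=30.18
t=2.22: B=17.89 Y=23.52 R=23.91 D=29.90
t=2.50: B=18.84 Y=23.00 R=24.25 D=29.61
At T=2.5: B=18.84 Y=23.00 R=24.25 D=29.61; the largest is D.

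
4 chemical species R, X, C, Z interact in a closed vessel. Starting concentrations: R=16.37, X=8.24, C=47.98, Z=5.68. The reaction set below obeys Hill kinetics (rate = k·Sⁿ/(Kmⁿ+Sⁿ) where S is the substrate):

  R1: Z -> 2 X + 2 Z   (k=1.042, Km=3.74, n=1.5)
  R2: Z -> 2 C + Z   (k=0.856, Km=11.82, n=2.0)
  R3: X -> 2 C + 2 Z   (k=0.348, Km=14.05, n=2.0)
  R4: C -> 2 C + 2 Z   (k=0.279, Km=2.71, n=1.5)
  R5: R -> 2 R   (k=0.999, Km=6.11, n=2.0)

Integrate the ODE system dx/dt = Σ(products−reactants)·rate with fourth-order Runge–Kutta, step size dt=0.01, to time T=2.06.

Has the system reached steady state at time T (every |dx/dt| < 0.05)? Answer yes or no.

RK4 with dt=0.01: 206 steps to T=2.06. Trajectory (selected grid times):
t=0.00: R=16.37 X=8.24 C=47.98 Z=5.68
t=0.23: R=16.57 X=8.54 C=48.16 Z=6.01
t=0.46: R=16.77 X=8.84 C=48.35 Z=6.34
t=0.69: R=16.98 X=9.15 C=48.56 Z=6.68
t=0.92: R=17.18 X=9.47 C=48.77 Z=7.03
t=1.14: R=17.38 X=9.78 C=48.98 Z=7.36
t=1.37: R=17.58 X=10.10 C=49.21 Z=7.72
t=1.60: R=17.79 X=10.44 C=49.45 Z=8.09
t=1.83: R=17.99 X=10.78 C=49.70 Z=8.45
t=2.06: R=18.20 X=11.12 C=49.96 Z=8.83
Rates at T: R1=0.8168, R2=0.3065, R3=0.1340, R4=0.2755, R5=0.8978
dx/dt at T (Σ net stoichiometry × rate): R=+0.8978, X=+1.4995, C=+1.1566, Z=+1.6359
Largest |dx/dt| is |+1.6359| (Z) ≥ 0.05 → not steady.

Steady state at T: no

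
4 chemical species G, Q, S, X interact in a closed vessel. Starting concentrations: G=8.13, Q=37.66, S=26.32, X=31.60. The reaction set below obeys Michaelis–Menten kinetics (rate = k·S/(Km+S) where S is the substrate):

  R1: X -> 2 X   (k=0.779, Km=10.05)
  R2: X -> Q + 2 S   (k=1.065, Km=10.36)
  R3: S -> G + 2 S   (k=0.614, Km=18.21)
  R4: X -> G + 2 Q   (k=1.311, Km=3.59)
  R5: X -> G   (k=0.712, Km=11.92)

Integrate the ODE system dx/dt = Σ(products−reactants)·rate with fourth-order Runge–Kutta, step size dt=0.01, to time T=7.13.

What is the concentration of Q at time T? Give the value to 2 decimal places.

Q at T = 59.31

RK4 with dt=0.01: 713 steps to T=7.13. Trajectory (selected grid times):
t=0.00: G=8.13 Q=37.66 S=26.32 X=31.60
t=0.79: G=9.75 Q=40.15 S=27.87 X=30.10
t=1.58: G=11.37 Q=42.61 S=29.41 X=28.61
t=2.38: G=13.01 Q=45.09 S=30.96 X=27.12
t=3.17: G=14.61 Q=47.52 S=32.47 X=25.67
t=3.96: G=16.21 Q=49.92 S=33.98 X=24.22
t=4.75: G=17.80 Q=52.31 S=35.46 X=22.80
t=5.55: G=19.40 Q=54.69 S=36.95 X=21.38
t=6.34: G=20.97 Q=57.02 S=38.40 X=19.99
t=7.13: G=22.52 Q=59.31 S=39.82 X=18.63
Read off Q at T=7.13: 59.31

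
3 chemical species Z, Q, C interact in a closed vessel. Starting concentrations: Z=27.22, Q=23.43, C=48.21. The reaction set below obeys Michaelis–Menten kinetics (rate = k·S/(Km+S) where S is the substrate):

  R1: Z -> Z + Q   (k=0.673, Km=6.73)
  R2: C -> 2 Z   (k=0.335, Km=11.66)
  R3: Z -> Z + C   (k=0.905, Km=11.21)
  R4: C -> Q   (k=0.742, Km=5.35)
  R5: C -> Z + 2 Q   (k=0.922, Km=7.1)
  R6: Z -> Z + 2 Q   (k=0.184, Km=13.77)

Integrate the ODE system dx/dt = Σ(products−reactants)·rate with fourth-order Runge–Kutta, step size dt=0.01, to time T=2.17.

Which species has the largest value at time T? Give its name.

Dominant species at T: C

RK4 with dt=0.01: 217 steps to T=2.17. Trajectory (selected grid times):
t=0.00: Z=27.22 Q=23.43 C=48.21
t=0.24: Z=27.54 Q=24.16 C=47.95
t=0.48: Z=27.86 Q=24.90 C=47.68
t=0.72: Z=28.19 Q=25.63 C=47.42
t=0.96: Z=28.51 Q=26.37 C=47.16
t=1.21: Z=28.84 Q=27.13 C=46.89
t=1.45: Z=29.16 Q=27.87 C=46.63
t=1.69: Z=29.48 Q=28.60 C=46.37
t=1.93: Z=29.80 Q=29.34 C=46.11
t=2.17: Z=30.12 Q=30.07 C=45.86
At T=2.17: Z=30.12 Q=30.07 C=45.86; the largest is C.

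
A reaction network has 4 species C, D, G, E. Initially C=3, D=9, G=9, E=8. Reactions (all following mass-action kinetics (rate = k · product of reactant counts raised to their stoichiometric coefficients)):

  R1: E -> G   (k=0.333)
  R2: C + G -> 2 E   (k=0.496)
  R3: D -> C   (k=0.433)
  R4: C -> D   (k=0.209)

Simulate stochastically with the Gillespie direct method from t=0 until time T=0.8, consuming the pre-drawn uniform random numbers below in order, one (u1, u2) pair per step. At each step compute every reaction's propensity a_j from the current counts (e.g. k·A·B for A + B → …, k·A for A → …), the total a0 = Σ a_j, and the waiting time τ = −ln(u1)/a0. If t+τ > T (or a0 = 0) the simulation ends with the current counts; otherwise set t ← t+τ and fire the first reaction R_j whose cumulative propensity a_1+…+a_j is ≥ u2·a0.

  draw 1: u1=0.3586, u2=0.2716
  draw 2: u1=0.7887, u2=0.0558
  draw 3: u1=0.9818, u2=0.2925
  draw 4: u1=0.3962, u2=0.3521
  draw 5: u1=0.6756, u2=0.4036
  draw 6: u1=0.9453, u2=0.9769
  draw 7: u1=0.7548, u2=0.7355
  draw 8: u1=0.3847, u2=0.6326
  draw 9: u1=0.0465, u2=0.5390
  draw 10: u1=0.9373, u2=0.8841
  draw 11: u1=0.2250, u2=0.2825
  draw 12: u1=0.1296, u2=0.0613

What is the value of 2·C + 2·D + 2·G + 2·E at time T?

Check how each reaction changes W = 2·C + 2·D + 2·G + 2·E (weight of products minus weight of reactants):
R1: E -> G: (2·1) − (2·1) = 2 − 2 = 0
R2: C + G -> 2 E: (2·2) − (2·1 + 2·1) = 4 − 4 = 0
R3: D -> C: (2·1) − (2·1) = 2 − 2 = 0
R4: C -> D: (2·1) − (2·1) = 2 − 2 = 0
Every reaction leaves W unchanged, so W is conserved and no simulation is needed: W(T) = W(0) = 2·3 + 2·9 + 2·9 + 2·8 = 58

Value at T = 58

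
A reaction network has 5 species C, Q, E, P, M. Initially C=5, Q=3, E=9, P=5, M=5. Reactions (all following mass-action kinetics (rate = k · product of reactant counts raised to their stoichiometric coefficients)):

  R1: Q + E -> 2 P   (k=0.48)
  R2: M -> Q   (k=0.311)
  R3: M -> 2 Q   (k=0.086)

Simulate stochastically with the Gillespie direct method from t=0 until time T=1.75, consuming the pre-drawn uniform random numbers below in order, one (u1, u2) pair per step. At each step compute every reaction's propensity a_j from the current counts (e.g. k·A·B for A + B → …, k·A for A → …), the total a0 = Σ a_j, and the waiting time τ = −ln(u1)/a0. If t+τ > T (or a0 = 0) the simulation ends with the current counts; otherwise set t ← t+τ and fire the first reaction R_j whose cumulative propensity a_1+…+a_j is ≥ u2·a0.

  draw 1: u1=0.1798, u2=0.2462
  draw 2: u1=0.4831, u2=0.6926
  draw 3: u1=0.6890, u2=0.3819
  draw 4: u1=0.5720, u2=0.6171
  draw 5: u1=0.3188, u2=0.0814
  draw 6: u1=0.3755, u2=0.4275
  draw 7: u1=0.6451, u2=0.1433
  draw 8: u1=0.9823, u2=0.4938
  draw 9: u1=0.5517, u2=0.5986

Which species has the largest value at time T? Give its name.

Dominant species at T: P

t=0.000: C=5 Q=3 E=9 P=5 M=5
Draw 1: a1=12.960, a2=1.555, a3=0.430, a0=14.945; τ=−ln(0.1798)/14.945=0.115 → t=0.115; u2·a0=0.2462·14.945=3.679 ≤ a1=12.960 → R1 fires; C=5 Q=2 E=8 P=7 M=5
Draw 2: a1=7.680, a2=1.555, a3=0.430, a0=9.665; τ=−ln(0.4831)/9.665=0.075 → t=0.190; u2·a0=0.6926·9.665=6.694 ≤ a1=7.680 → R1 fires; C=5 Q=1 E=7 P=9 M=5
Draw 3: a1=3.360, a2=1.555, a3=0.430, a0=5.345; τ=−ln(0.6890)/5.345=0.070 → t=0.260; u2·a0=0.3819·5.345=2.041 ≤ a1=3.360 → R1 fires; C=5 Q=0 E=6 P=11 M=5
Draw 4: a1=0.000, a2=1.555, a3=0.430, a0=1.985; τ=−ln(0.5720)/1.985=0.281 → t=0.541; u2·a0=0.6171·1.985=1.225; a1=0.000 < 1.225 ≤ a1+a2=1.555 → R2 fires; C=5 Q=1 E=6 P=11 M=4
Draw 5: a1=2.880, a2=1.244, a3=0.344, a0=4.468; τ=−ln(0.3188)/4.468=0.256 → t=0.797; u2·a0=0.0814·4.468=0.364 ≤ a1=2.880 → R1 fires; C=5 Q=0 E=5 P=13 M=4
Draw 6: a1=0.000, a2=1.244, a3=0.344, a0=1.588; τ=−ln(0.3755)/1.588=0.617 → t=1.414; u2·a0=0.4275·1.588=0.679; a1=0.000 < 0.679 ≤ a1+a2=1.244 → R2 fires; C=5 Q=1 E=5 P=13 M=3
Draw 7: a1=2.400, a2=0.933, a3=0.258, a0=3.591; τ=−ln(0.6451)/3.591=0.122 → t=1.536; u2·a0=0.1433·3.591=0.515 ≤ a1=2.400 → R1 fires; C=5 Q=0 E=4 P=15 M=3
Draw 8: a1=0.000, a2=0.933, a3=0.258, a0=1.191; τ=−ln(0.9823)/1.191=0.015 → t=1.551; u2·a0=0.4938·1.191=0.588; a1=0.000 < 0.588 ≤ a1+a2=0.933 → R2 fires; C=5 Q=1 E=4 P=15 M=2
Draw 9: a1=1.920, a2=0.622, a3=0.172, a0=2.714; τ=−ln(0.5517)/2.714=0.219 → t=1.770 > T=1.75: stop.
At T=1.75: C=5 Q=1 E=4 P=15 M=2; the largest is P.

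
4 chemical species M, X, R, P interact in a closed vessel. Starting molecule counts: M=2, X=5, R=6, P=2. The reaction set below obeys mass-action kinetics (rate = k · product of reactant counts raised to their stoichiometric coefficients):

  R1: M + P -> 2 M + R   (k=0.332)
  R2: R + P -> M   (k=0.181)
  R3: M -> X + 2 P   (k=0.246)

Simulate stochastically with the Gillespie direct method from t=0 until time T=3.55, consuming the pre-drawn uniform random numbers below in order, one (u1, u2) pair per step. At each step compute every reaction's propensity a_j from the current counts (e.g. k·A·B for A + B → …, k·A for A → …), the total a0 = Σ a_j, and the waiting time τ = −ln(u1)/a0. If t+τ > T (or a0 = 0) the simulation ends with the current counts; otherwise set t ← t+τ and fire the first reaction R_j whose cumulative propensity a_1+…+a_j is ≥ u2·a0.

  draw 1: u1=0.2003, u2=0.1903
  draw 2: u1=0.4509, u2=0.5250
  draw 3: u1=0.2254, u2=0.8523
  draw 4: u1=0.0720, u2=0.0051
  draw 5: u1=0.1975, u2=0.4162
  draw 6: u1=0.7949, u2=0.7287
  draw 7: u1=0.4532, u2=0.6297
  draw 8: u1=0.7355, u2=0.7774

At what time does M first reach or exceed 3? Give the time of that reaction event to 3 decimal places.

t=0.000: M=2 X=5 R=6 P=2
Draw 1: a1=1.328, a2=2.172, a3=0.492, a0=3.992; τ=−ln(0.2003)/3.992=0.403 → t=0.403; u2·a0=0.1903·3.992=0.760 ≤ a1=1.328 → R1 fires; M=3 X=5 R=7 P=1
Draw 2: a1=0.996, a2=1.267, a3=0.738, a0=3.001; τ=−ln(0.4509)/3.001=0.265 → t=0.668; u2·a0=0.5250·3.001=1.576; a1=0.996 < 1.576 ≤ a1+a2=2.263 → R2 fires; M=4 X=5 R=6 P=0
Draw 3: a1=0.000, a2=0.000, a3=0.984, a0=0.984; τ=−ln(0.2254)/0.984=1.514 → t=2.182; u2·a0=0.8523·0.984=0.839; a1+a2=0.000 < 0.839 ≤ a1+…+a3=0.984 → R3 fires; M=3 X=6 R=6 P=2
Draw 4: a1=1.992, a2=2.172, a3=0.738, a0=4.902; τ=−ln(0.0720)/4.902=0.537 → t=2.719; u2·a0=0.0051·4.902=0.025 ≤ a1=1.992 → R1 fires; M=4 X=6 R=7 P=1
Draw 5: a1=1.328, a2=1.267, a3=0.984, a0=3.579; τ=−ln(0.1975)/3.579=0.453 → t=3.172; u2·a0=0.4162·3.579=1.490; a1=1.328 < 1.490 ≤ a1+a2=2.595 → R2 fires; M=5 X=6 R=6 P=0
Draw 6: a1=0.000, a2=0.000, a3=1.230, a0=1.230; τ=−ln(0.7949)/1.230=0.187 → t=3.359; u2·a0=0.7287·1.230=0.896; a1+a2=0.000 < 0.896 ≤ a1+…+a3=1.230 → R3 fires; M=4 X=7 R=6 P=2
Draw 7: a1=2.656, a2=2.172, a3=0.984, a0=5.812; τ=−ln(0.4532)/5.812=0.136 → t=3.495; u2·a0=0.6297·5.812=3.660; a1=2.656 < 3.660 ≤ a1+a2=4.828 → R2 fires; M=5 X=7 R=5 P=1
Draw 8: a1=1.660, a2=0.905, a3=1.230, a0=3.795; τ=−ln(0.7355)/3.795=0.081 → t=3.576 > T=3.55: stop.
M first becomes ≥ 3 when it reaches 3 at the event at t=0.403.

Threshold first reached at t = 0.403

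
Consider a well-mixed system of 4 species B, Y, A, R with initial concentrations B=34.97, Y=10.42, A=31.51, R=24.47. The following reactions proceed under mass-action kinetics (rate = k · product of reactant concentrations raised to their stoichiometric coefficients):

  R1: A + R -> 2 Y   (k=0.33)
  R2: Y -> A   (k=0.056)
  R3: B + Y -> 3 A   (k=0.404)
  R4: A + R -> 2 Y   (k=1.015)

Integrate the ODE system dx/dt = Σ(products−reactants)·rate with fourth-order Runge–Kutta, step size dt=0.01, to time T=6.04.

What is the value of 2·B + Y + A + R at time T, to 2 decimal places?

Check how each reaction changes W = 2·B + Y + A + R (weight of products minus weight of reactants):
R1: A + R -> 2 Y: (1·2) − (1·1 + 1·1) = 2 − 2 = 0
R2: Y -> A: (1·1) − (1·1) = 1 − 1 = 0
R3: B + Y -> 3 A: (1·3) − (2·1 + 1·1) = 3 − 3 = 0
R4: A + R -> 2 Y: (1·2) − (1·1 + 1·1) = 2 − 2 = 0
Every reaction leaves W unchanged, so W is conserved and no simulation is needed: W(T) = W(0) = 2·34.97 + 10.42 + 31.51 + 24.47 = 136.34

Value at T = 136.34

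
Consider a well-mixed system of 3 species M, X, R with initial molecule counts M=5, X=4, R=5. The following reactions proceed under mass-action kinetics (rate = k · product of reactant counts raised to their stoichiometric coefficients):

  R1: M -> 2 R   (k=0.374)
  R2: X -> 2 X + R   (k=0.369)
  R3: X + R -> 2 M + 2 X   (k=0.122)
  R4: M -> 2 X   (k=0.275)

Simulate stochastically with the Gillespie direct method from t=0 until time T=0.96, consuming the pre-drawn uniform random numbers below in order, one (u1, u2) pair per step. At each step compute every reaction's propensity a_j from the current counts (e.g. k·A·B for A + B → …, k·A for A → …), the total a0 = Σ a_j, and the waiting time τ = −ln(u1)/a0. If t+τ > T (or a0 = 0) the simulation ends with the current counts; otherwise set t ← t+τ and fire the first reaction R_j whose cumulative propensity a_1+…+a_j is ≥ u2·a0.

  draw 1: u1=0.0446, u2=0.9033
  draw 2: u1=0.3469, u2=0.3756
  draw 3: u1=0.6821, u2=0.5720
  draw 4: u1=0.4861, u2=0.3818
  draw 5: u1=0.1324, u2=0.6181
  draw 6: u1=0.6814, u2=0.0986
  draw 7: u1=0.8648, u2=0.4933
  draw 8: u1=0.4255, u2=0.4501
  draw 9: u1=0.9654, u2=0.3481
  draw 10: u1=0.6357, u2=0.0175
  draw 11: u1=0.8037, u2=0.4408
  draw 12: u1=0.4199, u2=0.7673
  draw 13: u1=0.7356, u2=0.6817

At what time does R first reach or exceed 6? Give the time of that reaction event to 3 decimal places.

t=0.000: M=5 X=4 R=5
Draw 1: a1=1.870, a2=1.476, a3=2.440, a4=1.375, a0=7.161; τ=−ln(0.0446)/7.161=0.434 → t=0.434; u2·a0=0.9033·7.161=6.469; a1+…+a3=5.786 < 6.469 ≤ a1+…+a4=7.161 → R4 fires; M=4 X=6 R=5
Draw 2: a1=1.496, a2=2.214, a3=3.660, a4=1.100, a0=8.470; τ=−ln(0.3469)/8.470=0.125 → t=0.559; u2·a0=0.3756·8.470=3.181; a1=1.496 < 3.181 ≤ a1+a2=3.710 → R2 fires; M=4 X=7 R=6
Draw 3: a1=1.496, a2=2.583, a3=5.124, a4=1.100, a0=10.303; τ=−ln(0.6821)/10.303=0.037 → t=0.596; u2·a0=0.5720·10.303=5.893; a1+a2=4.079 < 5.893 ≤ a1+…+a3=9.203 → R3 fires; M=6 X=8 R=5
Draw 4: a1=2.244, a2=2.952, a3=4.880, a4=1.650, a0=11.726; τ=−ln(0.4861)/11.726=0.062 → t=0.658; u2·a0=0.3818·11.726=4.477; a1=2.244 < 4.477 ≤ a1+a2=5.196 → R2 fires; M=6 X=9 R=6
Draw 5: a1=2.244, a2=3.321, a3=6.588, a4=1.650, a0=13.803; τ=−ln(0.1324)/13.803=0.146 → t=0.804; u2·a0=0.6181·13.803=8.532; a1+a2=5.565 < 8.532 ≤ a1+…+a3=12.153 → R3 fires; M=8 X=10 R=5
Draw 6: a1=2.992, a2=3.690, a3=6.100, a4=2.200, a0=14.982; τ=−ln(0.6814)/14.982=0.026 → t=0.830; u2·a0=0.0986·14.982=1.477 ≤ a1=2.992 → R1 fires; M=7 X=10 R=7
Draw 7: a1=2.618, a2=3.690, a3=8.540, a4=1.925, a0=16.773; τ=−ln(0.8648)/16.773=0.009 → t=0.839; u2·a0=0.4933·16.773=8.274; a1+a2=6.308 < 8.274 ≤ a1+…+a3=14.848 → R3 fires; M=9 X=11 R=6
Draw 8: a1=3.366, a2=4.059, a3=8.052, a4=2.475, a0=17.952; τ=−ln(0.4255)/17.952=0.048 → t=0.886; u2·a0=0.4501·17.952=8.080; a1+a2=7.425 < 8.080 ≤ a1+…+a3=15.477 → R3 fires; M=11 X=12 R=5
Draw 9: a1=4.114, a2=4.428, a3=7.320, a4=3.025, a0=18.887; τ=−ln(0.9654)/18.887=0.002 → t=0.888; u2·a0=0.3481·18.887=6.575; a1=4.114 < 6.575 ≤ a1+a2=8.542 → R2 fires; M=11 X=13 R=6
Draw 10: a1=4.114, a2=4.797, a3=9.516, a4=3.025, a0=21.452; τ=−ln(0.6357)/21.452=0.021 → t=0.909; u2·a0=0.0175·21.452=0.375 ≤ a1=4.114 → R1 fires; M=10 X=13 R=8
Draw 11: a1=3.740, a2=4.797, a3=12.688, a4=2.750, a0=23.975; τ=−ln(0.8037)/23.975=0.009 → t=0.918; u2·a0=0.4408·23.975=10.568; a1+a2=8.537 < 10.568 ≤ a1+…+a3=21.225 → R3 fires; M=12 X=14 R=7
Draw 12: a1=4.488, a2=5.166, a3=11.956, a4=3.300, a0=24.910; τ=−ln(0.4199)/24.910=0.035 → t=0.953; u2·a0=0.7673·24.910=19.113; a1+a2=9.654 < 19.113 ≤ a1+…+a3=21.610 → R3 fires; M=14 X=15 R=6
Draw 13: a1=5.236, a2=5.535, a3=10.980, a4=3.850, a0=25.601; τ=−ln(0.7356)/25.601=0.012 → t=0.965 > T=0.96: stop.
R first becomes ≥ 6 when it reaches 6 at the event at t=0.559.

Threshold first reached at t = 0.559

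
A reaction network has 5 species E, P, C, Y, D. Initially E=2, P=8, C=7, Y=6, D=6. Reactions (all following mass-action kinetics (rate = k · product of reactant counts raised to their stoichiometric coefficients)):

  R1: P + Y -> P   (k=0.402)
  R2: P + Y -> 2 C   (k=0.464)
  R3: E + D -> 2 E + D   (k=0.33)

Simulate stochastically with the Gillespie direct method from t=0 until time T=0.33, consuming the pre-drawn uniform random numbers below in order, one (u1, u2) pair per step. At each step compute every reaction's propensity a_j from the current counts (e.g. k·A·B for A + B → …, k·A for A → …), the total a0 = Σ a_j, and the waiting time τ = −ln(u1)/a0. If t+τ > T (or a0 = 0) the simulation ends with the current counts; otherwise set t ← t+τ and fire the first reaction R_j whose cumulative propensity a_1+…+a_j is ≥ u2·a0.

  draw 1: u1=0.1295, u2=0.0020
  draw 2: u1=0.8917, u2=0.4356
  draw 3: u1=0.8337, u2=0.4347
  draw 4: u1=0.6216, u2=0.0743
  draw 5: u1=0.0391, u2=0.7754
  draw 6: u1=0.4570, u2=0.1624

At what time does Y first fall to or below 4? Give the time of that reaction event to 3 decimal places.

Threshold first reached at t = 0.048

t=0.000: E=2 P=8 C=7 Y=6 D=6
Draw 1: a1=19.296, a2=22.272, a3=3.960, a0=45.528; τ=−ln(0.1295)/45.528=0.045 → t=0.045; u2·a0=0.0020·45.528=0.091 ≤ a1=19.296 → R1 fires; E=2 P=8 C=7 Y=5 D=6
Draw 2: a1=16.080, a2=18.560, a3=3.960, a0=38.600; τ=−ln(0.8917)/38.600=0.003 → t=0.048; u2·a0=0.4356·38.600=16.814; a1=16.080 < 16.814 ≤ a1+a2=34.640 → R2 fires; E=2 P=7 C=9 Y=4 D=6
Draw 3: a1=11.256, a2=12.992, a3=3.960, a0=28.208; τ=−ln(0.8337)/28.208=0.006 → t=0.054; u2·a0=0.4347·28.208=12.262; a1=11.256 < 12.262 ≤ a1+a2=24.248 → R2 fires; E=2 P=6 C=11 Y=3 D=6
Draw 4: a1=7.236, a2=8.352, a3=3.960, a0=19.548; τ=−ln(0.6216)/19.548=0.024 → t=0.079; u2·a0=0.0743·19.548=1.452 ≤ a1=7.236 → R1 fires; E=2 P=6 C=11 Y=2 D=6
Draw 5: a1=4.824, a2=5.568, a3=3.960, a0=14.352; τ=−ln(0.0391)/14.352=0.226 → t=0.305; u2·a0=0.7754·14.352=11.129; a1+a2=10.392 < 11.129 ≤ a1+…+a3=14.352 → R3 fires; E=3 P=6 C=11 Y=2 D=6
Draw 6: a1=4.824, a2=5.568, a3=5.940, a0=16.332; τ=−ln(0.4570)/16.332=0.048 → t=0.352 > T=0.33: stop.
Y first becomes ≤ 4 when it reaches 4 at the event at t=0.048.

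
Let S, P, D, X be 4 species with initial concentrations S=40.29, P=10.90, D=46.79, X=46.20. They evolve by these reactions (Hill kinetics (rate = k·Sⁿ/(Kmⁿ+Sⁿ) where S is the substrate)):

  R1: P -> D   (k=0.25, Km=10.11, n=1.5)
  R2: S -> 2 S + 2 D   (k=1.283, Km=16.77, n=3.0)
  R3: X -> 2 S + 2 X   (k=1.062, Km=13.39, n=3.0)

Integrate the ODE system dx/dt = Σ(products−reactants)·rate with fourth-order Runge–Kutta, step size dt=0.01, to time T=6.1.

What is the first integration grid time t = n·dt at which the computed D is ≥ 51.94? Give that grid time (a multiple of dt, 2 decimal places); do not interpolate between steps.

RK4 with dt=0.01: 610 steps to T=6.1. Trajectory (selected grid times):
t=0.00: S=40.29 P=10.90 D=46.79 X=46.20
t=0.68: S=42.52 P=10.81 D=48.52 X=46.91
t=1.36: S=44.76 P=10.72 D=50.26 X=47.61
t=2.01: S=46.90 P=10.64 D=51.93 X=48.29
t=2.02: S=46.94 P=10.64 D=51.96 X=48.30
t=2.03: S=46.97 P=10.63 D=51.98 X=48.31
t=2.71: S=49.22 P=10.55 D=53.74 X=49.02
t=3.39: S=51.48 P=10.46 D=55.51 X=49.72
t=4.07: S=53.74 P=10.37 D=57.29 X=50.43
t=4.74: S=55.97 P=10.29 D=59.05 X=51.13
t=5.42: S=58.24 P=10.20 D=60.83 X=51.84
t=6.10: S=60.52 P=10.12 D=62.63 X=52.55
D(2.01)=51.930 < 51.94 but D(2.02)=51.956 ≥ 51.94, so the first grid time is t=2.02.

Threshold first reached at t = 2.02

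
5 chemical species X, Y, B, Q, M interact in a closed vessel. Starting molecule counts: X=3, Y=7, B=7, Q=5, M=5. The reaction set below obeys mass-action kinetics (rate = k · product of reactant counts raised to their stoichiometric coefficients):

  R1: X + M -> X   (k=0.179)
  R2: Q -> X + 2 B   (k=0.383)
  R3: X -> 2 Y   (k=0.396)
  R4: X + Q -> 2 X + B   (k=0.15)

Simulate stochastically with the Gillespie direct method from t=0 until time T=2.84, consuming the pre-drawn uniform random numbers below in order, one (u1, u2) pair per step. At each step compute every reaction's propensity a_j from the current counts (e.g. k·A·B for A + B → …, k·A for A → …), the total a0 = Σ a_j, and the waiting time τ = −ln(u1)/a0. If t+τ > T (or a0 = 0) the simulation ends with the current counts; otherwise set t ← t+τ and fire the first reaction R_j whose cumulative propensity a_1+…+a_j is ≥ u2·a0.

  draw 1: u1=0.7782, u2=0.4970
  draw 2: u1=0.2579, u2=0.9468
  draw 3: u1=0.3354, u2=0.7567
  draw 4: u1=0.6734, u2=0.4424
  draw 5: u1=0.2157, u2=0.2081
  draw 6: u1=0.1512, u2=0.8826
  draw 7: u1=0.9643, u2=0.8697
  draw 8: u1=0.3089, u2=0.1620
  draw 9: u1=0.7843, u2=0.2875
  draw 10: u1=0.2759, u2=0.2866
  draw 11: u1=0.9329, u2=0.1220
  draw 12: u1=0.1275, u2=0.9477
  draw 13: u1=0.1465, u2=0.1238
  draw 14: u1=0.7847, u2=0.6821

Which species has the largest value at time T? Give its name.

t=0.000: X=3 Y=7 B=7 Q=5 M=5
Draw 1: a1=2.685, a2=1.915, a3=1.188, a4=2.250, a0=8.038; τ=−ln(0.7782)/8.038=0.031 → t=0.031; u2·a0=0.4970·8.038=3.995; a1=2.685 < 3.995 ≤ a1+a2=4.600 → R2 fires; X=4 Y=7 B=9 Q=4 M=5
Draw 2: a1=3.580, a2=1.532, a3=1.584, a4=2.400, a0=9.096; τ=−ln(0.2579)/9.096=0.149 → t=0.180; u2·a0=0.9468·9.096=8.612; a1+…+a3=6.696 < 8.612 ≤ a1+…+a4=9.096 → R4 fires; X=5 Y=7 B=10 Q=3 M=5
Draw 3: a1=4.475, a2=1.149, a3=1.980, a4=2.250, a0=9.854; τ=−ln(0.3354)/9.854=0.111 → t=0.291; u2·a0=0.7567·9.854=7.457; a1+a2=5.624 < 7.457 ≤ a1+…+a3=7.604 → R3 fires; X=4 Y=9 B=10 Q=3 M=5
Draw 4: a1=3.580, a2=1.149, a3=1.584, a4=1.800, a0=8.113; τ=−ln(0.6734)/8.113=0.049 → t=0.340; u2·a0=0.4424·8.113=3.589; a1=3.580 < 3.589 ≤ a1+a2=4.729 → R2 fires; X=5 Y=9 B=12 Q=2 M=5
Draw 5: a1=4.475, a2=0.766, a3=1.980, a4=1.500, a0=8.721; τ=−ln(0.2157)/8.721=0.176 → t=0.516; u2·a0=0.2081·8.721=1.815 ≤ a1=4.475 → R1 fires; X=5 Y=9 B=12 Q=2 M=4
Draw 6: a1=3.580, a2=0.766, a3=1.980, a4=1.500, a0=7.826; τ=−ln(0.1512)/7.826=0.241 → t=0.757; u2·a0=0.8826·7.826=6.907; a1+…+a3=6.326 < 6.907 ≤ a1+…+a4=7.826 → R4 fires; X=6 Y=9 B=13 Q=1 M=4
Draw 7: a1=4.296, a2=0.383, a3=2.376, a4=0.900, a0=7.955; τ=−ln(0.9643)/7.955=0.005 → t=0.762; u2·a0=0.8697·7.955=6.918; a1+a2=4.679 < 6.918 ≤ a1+…+a3=7.055 → R3 fires; X=5 Y=11 B=13 Q=1 M=4
Draw 8: a1=3.580, a2=0.383, a3=1.980, a4=0.750, a0=6.693; τ=−ln(0.3089)/6.693=0.176 → t=0.937; u2·a0=0.1620·6.693=1.084 ≤ a1=3.580 → R1 fires; X=5 Y=11 B=13 Q=1 M=3
Draw 9: a1=2.685, a2=0.383, a3=1.980, a4=0.750, a0=5.798; τ=−ln(0.7843)/5.798=0.042 → t=0.979; u2·a0=0.2875·5.798=1.667 ≤ a1=2.685 → R1 fires; X=5 Y=11 B=13 Q=1 M=2
Draw 10: a1=1.790, a2=0.383, a3=1.980, a4=0.750, a0=4.903; τ=−ln(0.2759)/4.903=0.263 → t=1.242; u2·a0=0.2866·4.903=1.405 ≤ a1=1.790 → R1 fires; X=5 Y=11 B=13 Q=1 M=1
Draw 11: a1=0.895, a2=0.383, a3=1.980, a4=0.750, a0=4.008; τ=−ln(0.9329)/4.008=0.017 → t=1.259; u2·a0=0.1220·4.008=0.489 ≤ a1=0.895 → R1 fires; X=5 Y=11 B=13 Q=1 M=0
Draw 12: a1=0.000, a2=0.383, a3=1.980, a4=0.750, a0=3.113; τ=−ln(0.1275)/3.113=0.662 → t=1.921; u2·a0=0.9477·3.113=2.950; a1+…+a3=2.363 < 2.950 ≤ a1+…+a4=3.113 → R4 fires; X=6 Y=11 B=14 Q=0 M=0
Draw 13: a1=0.000, a2=0.000, a3=2.376, a4=0.000, a0=2.376; τ=−ln(0.1465)/2.376=0.808 → t=2.729; u2·a0=0.1238·2.376=0.294; a1+a2=0.000 < 0.294 ≤ a1+…+a3=2.376 → R3 fires; X=5 Y=13 B=14 Q=0 M=0
Draw 14: a1=0.000, a2=0.000, a3=1.980, a4=0.000, a0=1.980; τ=−ln(0.7847)/1.980=0.122 → t=2.851 > T=2.84: stop.
At T=2.84: X=5 Y=13 B=14 Q=0 M=0; the largest is B.

Dominant species at T: B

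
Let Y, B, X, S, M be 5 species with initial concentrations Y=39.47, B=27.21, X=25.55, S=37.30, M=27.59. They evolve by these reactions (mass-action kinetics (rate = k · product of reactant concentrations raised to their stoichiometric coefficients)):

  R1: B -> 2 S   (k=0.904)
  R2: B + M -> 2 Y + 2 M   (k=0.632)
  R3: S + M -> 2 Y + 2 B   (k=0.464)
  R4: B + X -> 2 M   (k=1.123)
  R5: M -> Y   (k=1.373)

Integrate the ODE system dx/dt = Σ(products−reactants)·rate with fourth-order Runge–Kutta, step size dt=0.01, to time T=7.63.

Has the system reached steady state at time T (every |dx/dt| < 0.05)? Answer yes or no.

Steady state at T: yes

RK4 with dt=0.01: 763 steps to T=7.63. Trajectory (selected grid times):
t=0.00: Y=39.47 B=27.21 X=25.55 S=37.30 M=27.59
t=0.85: Y=368.51 B=0.00 X=2.75 S=0.00 M=38.22
t=1.70: Y=394.83 B=0.00 X=2.75 S=0.00 M=11.90
t=2.54: Y=402.98 B=0.00 X=2.75 S=0.00 M=3.75
t=3.39: Y=405.56 B=0.00 X=2.75 S=0.00 M=1.17
t=4.24: Y=406.37 B=0.00 X=2.75 S=0.00 M=0.36
t=5.09: Y=406.62 B=0.00 X=2.75 S=0.00 M=0.11
t=5.93: Y=406.70 B=0.00 X=2.75 S=0.00 M=0.04
t=6.78: Y=406.72 B=0.00 X=2.75 S=0.00 M=0.01
t=7.63: Y=406.73 B=0.00 X=2.75 S=0.00 M=0.00
Rates at T: R1=0.0000, R2=0.0000, R3=0.0000, R4=0.0000, R5=0.0048
dx/dt at T (Σ net stoichiometry × rate): Y=+0.0048, B=-0.0000, X=-0.0000, S=+0.0000, M=-0.0048
Largest |dx/dt| is |+0.0048| (Y) < 0.05 → steady.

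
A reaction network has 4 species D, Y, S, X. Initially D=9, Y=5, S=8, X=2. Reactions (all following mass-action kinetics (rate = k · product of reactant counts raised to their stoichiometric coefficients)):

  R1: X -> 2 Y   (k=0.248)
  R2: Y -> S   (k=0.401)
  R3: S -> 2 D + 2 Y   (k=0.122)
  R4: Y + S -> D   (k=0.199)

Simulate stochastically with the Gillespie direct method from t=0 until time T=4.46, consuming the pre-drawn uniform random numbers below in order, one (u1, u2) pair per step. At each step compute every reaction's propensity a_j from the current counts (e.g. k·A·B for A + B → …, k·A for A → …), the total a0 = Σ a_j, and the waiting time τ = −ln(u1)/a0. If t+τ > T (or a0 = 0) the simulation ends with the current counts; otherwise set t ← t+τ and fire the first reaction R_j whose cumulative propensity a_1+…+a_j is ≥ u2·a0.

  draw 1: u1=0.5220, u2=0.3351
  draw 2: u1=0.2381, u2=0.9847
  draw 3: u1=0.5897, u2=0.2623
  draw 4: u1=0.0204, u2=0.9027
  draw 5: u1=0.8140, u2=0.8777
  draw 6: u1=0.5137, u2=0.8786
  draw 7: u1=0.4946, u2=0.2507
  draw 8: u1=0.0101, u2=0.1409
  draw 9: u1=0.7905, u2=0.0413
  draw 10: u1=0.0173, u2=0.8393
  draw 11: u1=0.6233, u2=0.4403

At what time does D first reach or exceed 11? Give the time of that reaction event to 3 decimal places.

t=0.000: D=9 Y=5 S=8 X=2
Draw 1: a1=0.496, a2=2.005, a3=0.976, a4=7.960, a0=11.437; τ=−ln(0.5220)/11.437=0.057 → t=0.057; u2·a0=0.3351·11.437=3.833; a1+…+a3=3.477 < 3.833 ≤ a1+…+a4=11.437 → R4 fires; D=10 Y=4 S=7 X=2
Draw 2: a1=0.496, a2=1.604, a3=0.854, a4=5.572, a0=8.526; τ=−ln(0.2381)/8.526=0.168 → t=0.225; u2·a0=0.9847·8.526=8.396; a1+…+a3=2.954 < 8.396 ≤ a1+…+a4=8.526 → R4 fires; D=11 Y=3 S=6 X=2
Draw 3: a1=0.496, a2=1.203, a3=0.732, a4=3.582, a0=6.013; τ=−ln(0.5897)/6.013=0.088 → t=0.313; u2·a0=0.2623·6.013=1.577; a1=0.496 < 1.577 ≤ a1+a2=1.699 → R2 fires; D=11 Y=2 S=7 X=2
Draw 4: a1=0.496, a2=0.802, a3=0.854, a4=2.786, a0=4.938; τ=−ln(0.0204)/4.938=0.788 → t=1.101; u2·a0=0.9027·4.938=4.458; a1+…+a3=2.152 < 4.458 ≤ a1+…+a4=4.938 → R4 fires; D=12 Y=1 S=6 X=2
Draw 5: a1=0.496, a2=0.401, a3=0.732, a4=1.194, a0=2.823; τ=−ln(0.8140)/2.823=0.073 → t=1.174; u2·a0=0.8777·2.823=2.478; a1+…+a3=1.629 < 2.478 ≤ a1+…+a4=2.823 → R4 fires; D=13 Y=0 S=5 X=2
Draw 6: a1=0.496, a2=0.000, a3=0.610, a4=0.000, a0=1.106; τ=−ln(0.5137)/1.106=0.602 → t=1.776; u2·a0=0.8786·1.106=0.972; a1+a2=0.496 < 0.972 ≤ a1+…+a3=1.106 → R3 fires; D=15 Y=2 S=4 X=2
Draw 7: a1=0.496, a2=0.802, a3=0.488, a4=1.592, a0=3.378; τ=−ln(0.4946)/3.378=0.208 → t=1.985; u2·a0=0.2507·3.378=0.847; a1=0.496 < 0.847 ≤ a1+a2=1.298 → R2 fires; D=15 Y=1 S=5 X=2
Draw 8: a1=0.496, a2=0.401, a3=0.610, a4=0.995, a0=2.502; τ=−ln(0.0101)/2.502=1.837 → t=3.821; u2·a0=0.1409·2.502=0.353 ≤ a1=0.496 → R1 fires; D=15 Y=3 S=5 X=1
Draw 9: a1=0.248, a2=1.203, a3=0.610, a4=2.985, a0=5.046; τ=−ln(0.7905)/5.046=0.047 → t=3.868; u2·a0=0.0413·5.046=0.208 ≤ a1=0.248 → R1 fires; D=15 Y=5 S=5 X=0
Draw 10: a1=0.000, a2=2.005, a3=0.610, a4=4.975, a0=7.590; τ=−ln(0.0173)/7.590=0.535 → t=4.403; u2·a0=0.8393·7.590=6.370; a1+…+a3=2.615 < 6.370 ≤ a1+…+a4=7.590 → R4 fires; D=16 Y=4 S=4 X=0
Draw 11: a1=0.000, a2=1.604, a3=0.488, a4=3.184, a0=5.276; τ=−ln(0.6233)/5.276=0.090 → t=4.492 > T=4.46: stop.
D first becomes ≥ 11 when it reaches 11 at the event at t=0.225.

Threshold first reached at t = 0.225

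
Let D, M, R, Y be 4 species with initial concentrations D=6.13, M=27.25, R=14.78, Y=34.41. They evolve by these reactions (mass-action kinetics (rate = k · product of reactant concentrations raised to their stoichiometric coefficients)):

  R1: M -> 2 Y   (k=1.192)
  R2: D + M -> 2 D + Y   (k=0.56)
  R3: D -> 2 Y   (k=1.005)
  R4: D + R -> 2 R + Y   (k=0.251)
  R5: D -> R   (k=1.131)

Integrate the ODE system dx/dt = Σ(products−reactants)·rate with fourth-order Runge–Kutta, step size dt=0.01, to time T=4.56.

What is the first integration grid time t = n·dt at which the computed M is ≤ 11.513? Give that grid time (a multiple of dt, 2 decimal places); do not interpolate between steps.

RK4 with dt=0.01: 456 steps to T=4.56. Trajectory (selected grid times):
t=0.00: D=6.13 M=27.25 R=14.78 Y=34.41
t=0.13: D=10.52 M=12.03 R=21.45 Y=60.31
t=0.14: D=10.41 M=11.21 R=22.14 Y=62.05
t=0.51: D=0.72 M=2.78 R=36.32 Y=88.37
t=1.01: D=0.00 M=1.47 R=37.06 Y=91.70
t=1.52: D=0.00 M=0.80 R=37.06 Y=93.05
t=2.03: D=0.00 M=0.44 R=37.06 Y=93.78
t=2.53: D=0.00 M=0.24 R=37.06 Y=94.17
t=3.04: D=0.00 M=0.13 R=37.06 Y=94.39
t=3.55: D=0.00 M=0.07 R=37.06 Y=94.51
t=4.05: D=0.00 M=0.04 R=37.06 Y=94.58
t=4.56: D=0.00 M=0.02 R=37.06 Y=94.61
M(0.13)=12.031 > 11.513 but M(0.14)=11.211 ≤ 11.513, so the first grid time is t=0.14.

Threshold first reached at t = 0.14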